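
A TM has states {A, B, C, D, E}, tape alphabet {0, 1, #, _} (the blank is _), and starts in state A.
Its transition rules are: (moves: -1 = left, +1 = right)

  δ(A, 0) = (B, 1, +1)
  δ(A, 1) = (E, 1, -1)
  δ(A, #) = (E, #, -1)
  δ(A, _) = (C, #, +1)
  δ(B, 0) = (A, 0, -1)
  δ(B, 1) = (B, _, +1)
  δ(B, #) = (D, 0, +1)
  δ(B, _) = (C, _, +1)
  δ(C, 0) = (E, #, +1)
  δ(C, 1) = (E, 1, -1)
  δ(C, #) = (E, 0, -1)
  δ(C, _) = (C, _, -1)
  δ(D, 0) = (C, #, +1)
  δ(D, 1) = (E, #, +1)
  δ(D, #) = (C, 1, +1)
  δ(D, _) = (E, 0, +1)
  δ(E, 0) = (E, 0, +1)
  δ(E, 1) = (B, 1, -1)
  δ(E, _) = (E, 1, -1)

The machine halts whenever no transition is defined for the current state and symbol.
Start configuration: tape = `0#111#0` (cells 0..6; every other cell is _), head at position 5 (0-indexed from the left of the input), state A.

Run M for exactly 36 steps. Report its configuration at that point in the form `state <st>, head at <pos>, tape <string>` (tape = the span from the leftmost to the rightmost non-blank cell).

state=A head=5 tape=0#111[#]0_   (A,#)→(E,#,-1)
state=E head=4 tape=0#11[1]#0_   (E,1)→(B,1,-1)
state=B head=3 tape=0#1[1]1#0_   (B,1)→(B,_,+1)
state=B head=4 tape=0#1_[1]#0_   (B,1)→(B,_,+1)
state=B head=5 tape=0#1__[#]0_   (B,#)→(D,0,+1)
state=D head=6 tape=0#1__0[0]_   (D,0)→(C,#,+1)
state=C head=7 tape=0#1__0#[_]   (C,_)→(C,_,-1)
state=C head=6 tape=0#1__0[#]_   (C,#)→(E,0,-1)
state=E head=5 tape=0#1__[0]0_   (E,0)→(E,0,+1)
state=E head=6 tape=0#1__0[0]_   (E,0)→(E,0,+1)
state=E head=7 tape=0#1__00[_]   (E,_)→(E,1,-1)
state=E head=6 tape=0#1__0[0]1   (E,0)→(E,0,+1)
state=E head=7 tape=0#1__00[1]   (E,1)→(B,1,-1)
state=B head=6 tape=0#1__0[0]1   (B,0)→(A,0,-1)
state=A head=5 tape=0#1__[0]01   (A,0)→(B,1,+1)
state=B head=6 tape=0#1__1[0]1   (B,0)→(A,0,-1)
state=A head=5 tape=0#1__[1]01   (A,1)→(E,1,-1)
state=E head=4 tape=0#1_[_]101   (E,_)→(E,1,-1)
state=E head=3 tape=0#1[_]1101   (E,_)→(E,1,-1)
state=E head=2 tape=0#[1]11101   (E,1)→(B,1,-1)
state=B head=1 tape=0[#]111101   (B,#)→(D,0,+1)
state=D head=2 tape=00[1]11101   (D,1)→(E,#,+1)
state=E head=3 tape=00#[1]1101   (E,1)→(B,1,-1)
state=B head=2 tape=00[#]11101   (B,#)→(D,0,+1)
state=D head=3 tape=000[1]1101   (D,1)→(E,#,+1)
state=E head=4 tape=000#[1]101   (E,1)→(B,1,-1)
state=B head=3 tape=000[#]1101   (B,#)→(D,0,+1)
state=D head=4 tape=0000[1]101   (D,1)→(E,#,+1)
state=E head=5 tape=0000#[1]01   (E,1)→(B,1,-1)
state=B head=4 tape=0000[#]101   (B,#)→(D,0,+1)
state=D head=5 tape=00000[1]01   (D,1)→(E,#,+1)
state=E head=6 tape=00000#[0]1   (E,0)→(E,0,+1)
state=E head=7 tape=00000#0[1]   (E,1)→(B,1,-1)
state=B head=6 tape=00000#[0]1   (B,0)→(A,0,-1)
state=A head=5 tape=00000[#]01   (A,#)→(E,#,-1)
state=E head=4 tape=0000[0]#01   (E,0)→(E,0,+1)
state=E head=5 tape=00000[#]01
After 36 steps: state E, head at 5, tape 00000#01.

state E, head at 5, tape 00000#01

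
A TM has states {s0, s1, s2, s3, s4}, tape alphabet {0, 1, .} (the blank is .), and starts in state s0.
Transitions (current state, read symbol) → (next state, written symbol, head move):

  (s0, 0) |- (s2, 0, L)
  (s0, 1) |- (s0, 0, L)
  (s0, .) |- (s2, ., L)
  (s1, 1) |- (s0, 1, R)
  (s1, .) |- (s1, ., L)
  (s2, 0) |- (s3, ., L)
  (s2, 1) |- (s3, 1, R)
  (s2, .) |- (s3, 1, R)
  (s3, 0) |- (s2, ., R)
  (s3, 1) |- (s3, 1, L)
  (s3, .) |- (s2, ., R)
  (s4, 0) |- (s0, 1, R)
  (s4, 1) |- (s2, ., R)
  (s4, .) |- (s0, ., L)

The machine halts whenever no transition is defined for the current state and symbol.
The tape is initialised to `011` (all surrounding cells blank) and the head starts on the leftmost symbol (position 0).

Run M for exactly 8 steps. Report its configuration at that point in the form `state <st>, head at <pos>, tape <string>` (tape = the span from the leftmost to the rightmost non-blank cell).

state s3, head at 2, tape 1.11

state=s0 head=0 tape=.[0]11   (s0,0)→(s2,0,L)
state=s2 head=-1 tape=[.]011   (s2,.)→(s3,1,R)
state=s3 head=0 tape=1[0]11   (s3,0)→(s2,.,R)
state=s2 head=1 tape=1.[1]1   (s2,1)→(s3,1,R)
state=s3 head=2 tape=1.1[1]   (s3,1)→(s3,1,L)
state=s3 head=1 tape=1.[1]1   (s3,1)→(s3,1,L)
state=s3 head=0 tape=1[.]11   (s3,.)→(s2,.,R)
state=s2 head=1 tape=1.[1]1   (s2,1)→(s3,1,R)
state=s3 head=2 tape=1.1[1]
After 8 steps: state s3, head at 2, tape 1.11.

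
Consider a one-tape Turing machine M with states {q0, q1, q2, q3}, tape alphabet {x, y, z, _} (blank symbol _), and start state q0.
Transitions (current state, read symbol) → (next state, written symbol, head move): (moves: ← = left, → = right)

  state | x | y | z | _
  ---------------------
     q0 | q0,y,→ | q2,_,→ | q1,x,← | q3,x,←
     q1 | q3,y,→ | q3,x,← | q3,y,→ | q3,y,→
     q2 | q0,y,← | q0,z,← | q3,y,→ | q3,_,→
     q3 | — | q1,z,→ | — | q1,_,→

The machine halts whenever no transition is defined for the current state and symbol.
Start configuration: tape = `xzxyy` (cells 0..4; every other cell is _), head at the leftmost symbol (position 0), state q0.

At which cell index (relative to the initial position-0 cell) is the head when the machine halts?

1

q0 | _[x]zxyy   read x → write y, move →, go to q0
q0 | _y[z]xyy   read z → write x, move ←, go to q1
q1 | _[y]xxyy   read y → write x, move ←, go to q3
q3 | [_]xxxyy   read _ → write _, move →, go to q1
q1 | _[x]xxyy   read x → write y, move →, go to q3
q3 | _y[x]xyy
At halt the head is at cell 1.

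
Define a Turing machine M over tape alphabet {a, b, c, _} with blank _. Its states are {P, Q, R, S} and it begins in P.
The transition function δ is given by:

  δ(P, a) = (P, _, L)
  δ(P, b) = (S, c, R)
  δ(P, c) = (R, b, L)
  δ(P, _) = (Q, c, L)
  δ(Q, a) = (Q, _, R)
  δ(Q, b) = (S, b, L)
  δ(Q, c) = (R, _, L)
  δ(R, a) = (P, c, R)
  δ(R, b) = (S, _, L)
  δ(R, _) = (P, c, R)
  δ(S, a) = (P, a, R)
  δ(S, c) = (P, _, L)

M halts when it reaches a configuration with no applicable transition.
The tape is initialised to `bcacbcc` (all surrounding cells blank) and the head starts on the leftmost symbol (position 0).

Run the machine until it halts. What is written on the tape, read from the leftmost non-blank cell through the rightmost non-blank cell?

cc_acbcc

state=P head=0 tape=_[b]cacbcc   (P,b)→(S,c,R)
state=S head=1 tape=_c[c]acbcc   (S,c)→(P,_,L)
state=P head=0 tape=_[c]_acbcc   (P,c)→(R,b,L)
state=R head=-1 tape=[_]b_acbcc   (R,_)→(P,c,R)
state=P head=0 tape=c[b]_acbcc   (P,b)→(S,c,R)
state=S head=1 tape=cc[_]acbcc
The non-blank tape span at halt is cc_acbcc.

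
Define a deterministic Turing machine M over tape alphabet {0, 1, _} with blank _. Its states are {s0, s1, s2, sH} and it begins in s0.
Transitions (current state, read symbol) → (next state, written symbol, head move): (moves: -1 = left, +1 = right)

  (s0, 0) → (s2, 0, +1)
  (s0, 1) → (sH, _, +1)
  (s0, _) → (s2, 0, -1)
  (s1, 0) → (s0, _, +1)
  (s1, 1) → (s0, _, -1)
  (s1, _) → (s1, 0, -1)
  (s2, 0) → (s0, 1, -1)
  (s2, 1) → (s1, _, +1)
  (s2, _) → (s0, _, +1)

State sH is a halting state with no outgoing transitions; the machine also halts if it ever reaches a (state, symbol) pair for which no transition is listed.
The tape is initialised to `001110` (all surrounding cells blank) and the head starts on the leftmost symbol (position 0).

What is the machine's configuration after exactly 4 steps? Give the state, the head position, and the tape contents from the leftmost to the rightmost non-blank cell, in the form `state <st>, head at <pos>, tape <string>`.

state=s0 head=0 tape=[0]01110   (s0,0)→(s2,0,+1)
state=s2 head=1 tape=0[0]1110   (s2,0)→(s0,1,-1)
state=s0 head=0 tape=[0]11110   (s0,0)→(s2,0,+1)
state=s2 head=1 tape=0[1]1110   (s2,1)→(s1,_,+1)
state=s1 head=2 tape=0_[1]110
After 4 steps: state s1, head at 2, tape 0_1110.

state s1, head at 2, tape 0_1110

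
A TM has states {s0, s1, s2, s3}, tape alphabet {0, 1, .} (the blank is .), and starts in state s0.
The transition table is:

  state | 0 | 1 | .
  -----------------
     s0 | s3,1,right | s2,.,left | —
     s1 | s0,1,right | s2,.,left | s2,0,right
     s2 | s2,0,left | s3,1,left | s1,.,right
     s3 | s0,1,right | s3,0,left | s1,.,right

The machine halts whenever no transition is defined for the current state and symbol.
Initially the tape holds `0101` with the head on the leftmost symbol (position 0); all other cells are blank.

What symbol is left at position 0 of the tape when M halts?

state=s0 head=0 tape=.[0]101   (s0,0)→(s3,1,right)
state=s3 head=1 tape=.1[1]01   (s3,1)→(s3,0,left)
state=s3 head=0 tape=.[1]001   (s3,1)→(s3,0,left)
state=s3 head=-1 tape=[.]0001   (s3,.)→(s1,.,right)
state=s1 head=0 tape=.[0]001   (s1,0)→(s0,1,right)
state=s0 head=1 tape=.1[0]01   (s0,0)→(s3,1,right)
state=s3 head=2 tape=.11[0]1   (s3,0)→(s0,1,right)
state=s0 head=3 tape=.111[1]   (s0,1)→(s2,.,left)
state=s2 head=2 tape=.11[1].   (s2,1)→(s3,1,left)
state=s3 head=1 tape=.1[1]1.   (s3,1)→(s3,0,left)
state=s3 head=0 tape=.[1]01.   (s3,1)→(s3,0,left)
state=s3 head=-1 tape=[.]001.   (s3,.)→(s1,.,right)
state=s1 head=0 tape=.[0]01.   (s1,0)→(s0,1,right)
state=s0 head=1 tape=.1[0]1.   (s0,0)→(s3,1,right)
state=s3 head=2 tape=.11[1].   (s3,1)→(s3,0,left)
state=s3 head=1 tape=.1[1]0.   (s3,1)→(s3,0,left)
state=s3 head=0 tape=.[1]00.   (s3,1)→(s3,0,left)
state=s3 head=-1 tape=[.]000.   (s3,.)→(s1,.,right)
state=s1 head=0 tape=.[0]00.   (s1,0)→(s0,1,right)
state=s0 head=1 tape=.1[0]0.   (s0,0)→(s3,1,right)
state=s3 head=2 tape=.11[0].   (s3,0)→(s0,1,right)
state=s0 head=3 tape=.111[.]
Cell 0 holds 1 when M halts.

1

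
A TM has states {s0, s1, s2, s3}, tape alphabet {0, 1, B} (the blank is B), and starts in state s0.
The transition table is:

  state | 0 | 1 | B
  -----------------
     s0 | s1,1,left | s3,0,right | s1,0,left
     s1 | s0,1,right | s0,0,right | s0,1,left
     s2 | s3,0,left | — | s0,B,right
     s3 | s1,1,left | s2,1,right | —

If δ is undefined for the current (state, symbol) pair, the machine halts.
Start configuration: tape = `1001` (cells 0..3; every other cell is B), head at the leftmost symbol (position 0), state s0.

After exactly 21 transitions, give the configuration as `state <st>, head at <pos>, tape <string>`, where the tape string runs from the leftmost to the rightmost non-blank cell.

state s2, head at 5, tape 110010

s0 | [1]001BB   read 1 → write 0, move right, go to s3
s3 | 0[0]01BB   read 0 → write 1, move left, go to s1
s1 | [0]101BB   read 0 → write 1, move right, go to s0
s0 | 1[1]01BB   read 1 → write 0, move right, go to s3
s3 | 10[0]1BB   read 0 → write 1, move left, go to s1
s1 | 1[0]11BB   read 0 → write 1, move right, go to s0
s0 | 11[1]1BB   read 1 → write 0, move right, go to s3
s3 | 110[1]BB   read 1 → write 1, move right, go to s2
s2 | 1101[B]B   read B → write B, move right, go to s0
s0 | 1101B[B]   read B → write 0, move left, go to s1
s1 | 1101[B]0   read B → write 1, move left, go to s0
s0 | 110[1]10   read 1 → write 0, move right, go to s3
s3 | 1100[1]0   read 1 → write 1, move right, go to s2
s2 | 11001[0]   read 0 → write 0, move left, go to s3
s3 | 1100[1]0   read 1 → write 1, move right, go to s2
s2 | 11001[0]   read 0 → write 0, move left, go to s3
s3 | 1100[1]0   read 1 → write 1, move right, go to s2
s2 | 11001[0]   read 0 → write 0, move left, go to s3
s3 | 1100[1]0   read 1 → write 1, move right, go to s2
s2 | 11001[0]   read 0 → write 0, move left, go to s3
s3 | 1100[1]0   read 1 → write 1, move right, go to s2
s2 | 11001[0]
After 21 steps: state s2, head at 5, tape 110010.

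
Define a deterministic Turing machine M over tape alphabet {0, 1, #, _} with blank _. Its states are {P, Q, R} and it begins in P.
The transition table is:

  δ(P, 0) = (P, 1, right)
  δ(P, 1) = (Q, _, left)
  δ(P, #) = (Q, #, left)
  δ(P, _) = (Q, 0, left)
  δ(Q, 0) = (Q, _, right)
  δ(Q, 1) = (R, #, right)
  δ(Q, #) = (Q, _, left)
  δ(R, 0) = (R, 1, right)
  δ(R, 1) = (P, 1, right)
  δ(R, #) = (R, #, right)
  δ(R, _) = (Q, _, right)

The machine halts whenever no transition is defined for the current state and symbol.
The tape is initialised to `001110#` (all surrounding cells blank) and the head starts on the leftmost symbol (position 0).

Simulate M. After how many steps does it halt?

12

P | [0]01110#__   read 0 → write 1, move right, go to P
P | 1[0]1110#__   read 0 → write 1, move right, go to P
P | 11[1]110#__   read 1 → write _, move left, go to Q
Q | 1[1]_110#__   read 1 → write #, move right, go to R
R | 1#[_]110#__   read _ → write _, move right, go to Q
Q | 1#_[1]10#__   read 1 → write #, move right, go to R
R | 1#_#[1]0#__   read 1 → write 1, move right, go to P
P | 1#_#1[0]#__   read 0 → write 1, move right, go to P
P | 1#_#11[#]__   read # → write #, move left, go to Q
Q | 1#_#1[1]#__   read 1 → write #, move right, go to R
R | 1#_#1#[#]__   read # → write #, move right, go to R
R | 1#_#1##[_]_   read _ → write _, move right, go to Q
Q | 1#_#1##_[_]
M halts after 12 transitions.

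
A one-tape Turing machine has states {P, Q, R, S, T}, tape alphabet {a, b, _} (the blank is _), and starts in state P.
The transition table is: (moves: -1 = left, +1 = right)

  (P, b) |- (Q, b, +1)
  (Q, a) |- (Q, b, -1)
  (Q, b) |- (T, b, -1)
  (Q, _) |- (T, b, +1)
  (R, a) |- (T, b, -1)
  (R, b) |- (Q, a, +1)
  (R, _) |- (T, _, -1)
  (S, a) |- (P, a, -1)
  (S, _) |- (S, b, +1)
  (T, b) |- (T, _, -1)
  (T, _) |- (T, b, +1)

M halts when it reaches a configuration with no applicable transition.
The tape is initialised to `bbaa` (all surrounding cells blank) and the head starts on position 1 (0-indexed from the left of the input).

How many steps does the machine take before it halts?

24

P | ___b[b]aa   read b → write b, move +1, go to Q
Q | ___bb[a]a   read a → write b, move -1, go to Q
Q | ___b[b]ba   read b → write b, move -1, go to T
T | ___[b]bba   read b → write _, move -1, go to T
T | __[_]_bba   read _ → write b, move +1, go to T
T | __b[_]bba   read _ → write b, move +1, go to T
T | __bb[b]ba   read b → write _, move -1, go to T
T | __b[b]_ba   read b → write _, move -1, go to T
T | __[b]__ba   read b → write _, move -1, go to T
T | _[_]___ba   read _ → write b, move +1, go to T
T | _b[_]__ba   read _ → write b, move +1, go to T
T | _bb[_]_ba   read _ → write b, move +1, go to T
T | _bbb[_]ba   read _ → write b, move +1, go to T
T | _bbbb[b]a   read b → write _, move -1, go to T
T | _bbb[b]_a   read b → write _, move -1, go to T
T | _bb[b]__a   read b → write _, move -1, go to T
T | _b[b]___a   read b → write _, move -1, go to T
T | _[b]____a   read b → write _, move -1, go to T
T | [_]_____a   read _ → write b, move +1, go to T
T | b[_]____a   read _ → write b, move +1, go to T
T | bb[_]___a   read _ → write b, move +1, go to T
T | bbb[_]__a   read _ → write b, move +1, go to T
T | bbbb[_]_a   read _ → write b, move +1, go to T
T | bbbbb[_]a   read _ → write b, move +1, go to T
T | bbbbbb[a]
M halts after 24 transitions.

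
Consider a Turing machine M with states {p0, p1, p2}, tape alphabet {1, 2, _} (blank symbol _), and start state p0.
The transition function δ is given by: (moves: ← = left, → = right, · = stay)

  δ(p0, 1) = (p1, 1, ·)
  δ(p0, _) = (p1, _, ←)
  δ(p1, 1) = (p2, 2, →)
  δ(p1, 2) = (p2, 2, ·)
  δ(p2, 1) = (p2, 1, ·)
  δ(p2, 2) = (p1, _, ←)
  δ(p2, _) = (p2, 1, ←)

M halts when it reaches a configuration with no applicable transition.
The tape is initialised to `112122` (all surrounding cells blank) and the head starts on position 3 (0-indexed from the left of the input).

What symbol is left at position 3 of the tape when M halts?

p0 | _112[1]22   read 1 → write 1, move ·, go to p1
p1 | _112[1]22   read 1 → write 2, move →, go to p2
p2 | _1122[2]2   read 2 → write _, move ←, go to p1
p1 | _112[2]_2   read 2 → write 2, move ·, go to p2
p2 | _112[2]_2   read 2 → write _, move ←, go to p1
p1 | _11[2]__2   read 2 → write 2, move ·, go to p2
p2 | _11[2]__2   read 2 → write _, move ←, go to p1
p1 | _1[1]___2   read 1 → write 2, move →, go to p2
p2 | _12[_]__2   read _ → write 1, move ←, go to p2
p2 | _1[2]1__2   read 2 → write _, move ←, go to p1
p1 | _[1]_1__2   read 1 → write 2, move →, go to p2
p2 | _2[_]1__2   read _ → write 1, move ←, go to p2
p2 | _[2]11__2   read 2 → write _, move ←, go to p1
p1 | [_]_11__2
Cell 3 holds _ when M halts.

_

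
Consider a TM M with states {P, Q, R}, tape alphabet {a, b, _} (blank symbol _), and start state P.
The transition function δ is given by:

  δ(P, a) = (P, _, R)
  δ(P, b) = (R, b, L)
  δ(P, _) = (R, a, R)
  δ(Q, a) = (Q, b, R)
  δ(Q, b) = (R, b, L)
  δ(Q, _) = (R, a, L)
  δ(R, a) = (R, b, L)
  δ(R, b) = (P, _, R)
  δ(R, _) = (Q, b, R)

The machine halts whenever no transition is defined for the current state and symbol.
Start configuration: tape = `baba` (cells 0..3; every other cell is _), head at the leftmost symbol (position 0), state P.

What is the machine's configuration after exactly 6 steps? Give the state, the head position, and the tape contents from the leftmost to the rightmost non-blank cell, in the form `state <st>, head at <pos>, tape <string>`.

P | _[b]aba   read b → write b, move L, go to R
R | [_]baba   read _ → write b, move R, go to Q
Q | b[b]aba   read b → write b, move L, go to R
R | [b]baba   read b → write _, move R, go to P
P | _[b]aba   read b → write b, move L, go to R
R | [_]baba   read _ → write b, move R, go to Q
Q | b[b]aba
After 6 steps: state Q, head at 0, tape bbaba.

state Q, head at 0, tape bbaba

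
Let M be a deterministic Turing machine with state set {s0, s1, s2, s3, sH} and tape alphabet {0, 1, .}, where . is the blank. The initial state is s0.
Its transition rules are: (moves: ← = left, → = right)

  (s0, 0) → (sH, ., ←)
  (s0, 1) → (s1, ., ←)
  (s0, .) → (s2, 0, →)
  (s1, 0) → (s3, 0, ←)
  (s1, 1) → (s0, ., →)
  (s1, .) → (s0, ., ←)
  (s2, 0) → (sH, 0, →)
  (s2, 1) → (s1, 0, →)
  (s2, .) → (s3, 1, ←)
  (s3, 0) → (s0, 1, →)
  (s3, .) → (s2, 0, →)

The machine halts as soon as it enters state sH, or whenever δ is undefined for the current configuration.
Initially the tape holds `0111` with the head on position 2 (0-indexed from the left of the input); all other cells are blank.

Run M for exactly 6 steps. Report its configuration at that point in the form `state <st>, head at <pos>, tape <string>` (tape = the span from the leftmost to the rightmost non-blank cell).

s0 | 01[1]1.   read 1 → write ., move ←, go to s1
s1 | 0[1].1.   read 1 → write ., move →, go to s0
s0 | 0.[.]1.   read . → write 0, move →, go to s2
s2 | 0.0[1].   read 1 → write 0, move →, go to s1
s1 | 0.00[.]   read . → write ., move ←, go to s0
s0 | 0.0[0].   read 0 → write ., move ←, go to sH
sH | 0.[0]..
After 6 steps: state sH, head at 2, tape 0.0.

state sH, head at 2, tape 0.0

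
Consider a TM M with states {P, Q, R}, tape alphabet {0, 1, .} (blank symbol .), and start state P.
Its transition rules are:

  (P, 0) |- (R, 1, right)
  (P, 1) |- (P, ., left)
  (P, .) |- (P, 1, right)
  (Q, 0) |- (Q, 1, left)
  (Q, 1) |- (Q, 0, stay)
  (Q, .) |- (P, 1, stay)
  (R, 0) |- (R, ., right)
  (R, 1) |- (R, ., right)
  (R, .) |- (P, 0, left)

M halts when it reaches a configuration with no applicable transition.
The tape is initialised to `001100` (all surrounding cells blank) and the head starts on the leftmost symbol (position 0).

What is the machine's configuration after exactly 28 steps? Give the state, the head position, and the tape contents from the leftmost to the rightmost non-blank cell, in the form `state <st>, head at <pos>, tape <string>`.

state=P head=0 tape=[0]01100....   (P,0)→(R,1,right)
state=R head=1 tape=1[0]1100....   (R,0)→(R,.,right)
state=R head=2 tape=1.[1]100....   (R,1)→(R,.,right)
state=R head=3 tape=1..[1]00....   (R,1)→(R,.,right)
state=R head=4 tape=1...[0]0....   (R,0)→(R,.,right)
state=R head=5 tape=1....[0]....   (R,0)→(R,.,right)
state=R head=6 tape=1.....[.]...   (R,.)→(P,0,left)
state=P head=5 tape=1....[.]0...   (P,.)→(P,1,right)
state=P head=6 tape=1....1[0]...   (P,0)→(R,1,right)
state=R head=7 tape=1....11[.]..   (R,.)→(P,0,left)
state=P head=6 tape=1....1[1]0..   (P,1)→(P,.,left)
state=P head=5 tape=1....[1].0..   (P,1)→(P,.,left)
state=P head=4 tape=1...[.]..0..   (P,.)→(P,1,right)
state=P head=5 tape=1...1[.].0..   (P,.)→(P,1,right)
state=P head=6 tape=1...11[.]0..   (P,.)→(P,1,right)
state=P head=7 tape=1...111[0]..   (P,0)→(R,1,right)
state=R head=8 tape=1...1111[.].   (R,.)→(P,0,left)
state=P head=7 tape=1...111[1]0.   (P,1)→(P,.,left)
state=P head=6 tape=1...11[1].0.   (P,1)→(P,.,left)
state=P head=5 tape=1...1[1]..0.   (P,1)→(P,.,left)
state=P head=4 tape=1...[1]...0.   (P,1)→(P,.,left)
state=P head=3 tape=1..[.]....0.   (P,.)→(P,1,right)
state=P head=4 tape=1..1[.]...0.   (P,.)→(P,1,right)
state=P head=5 tape=1..11[.]..0.   (P,.)→(P,1,right)
state=P head=6 tape=1..111[.].0.   (P,.)→(P,1,right)
state=P head=7 tape=1..1111[.]0.   (P,.)→(P,1,right)
state=P head=8 tape=1..11111[0].   (P,0)→(R,1,right)
state=R head=9 tape=1..111111[.]   (R,.)→(P,0,left)
state=P head=8 tape=1..11111[1]0
After 28 steps: state P, head at 8, tape 1..1111110.

state P, head at 8, tape 1..1111110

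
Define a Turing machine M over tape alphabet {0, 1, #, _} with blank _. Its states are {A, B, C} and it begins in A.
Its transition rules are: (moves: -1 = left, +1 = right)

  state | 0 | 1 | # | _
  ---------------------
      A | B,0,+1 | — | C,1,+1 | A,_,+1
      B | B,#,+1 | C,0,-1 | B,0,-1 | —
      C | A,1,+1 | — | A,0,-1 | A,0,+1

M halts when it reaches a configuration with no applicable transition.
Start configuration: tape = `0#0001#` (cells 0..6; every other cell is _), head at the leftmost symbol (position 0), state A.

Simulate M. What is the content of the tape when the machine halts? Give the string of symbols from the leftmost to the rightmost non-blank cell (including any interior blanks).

###11##

A | [0]#0001#_   read 0 → write 0, move +1, go to B
B | 0[#]0001#_   read # → write 0, move -1, go to B
B | [0]00001#_   read 0 → write #, move +1, go to B
B | #[0]0001#_   read 0 → write #, move +1, go to B
B | ##[0]001#_   read 0 → write #, move +1, go to B
B | ###[0]01#_   read 0 → write #, move +1, go to B
B | ####[0]1#_   read 0 → write #, move +1, go to B
B | #####[1]#_   read 1 → write 0, move -1, go to C
C | ####[#]0#_   read # → write 0, move -1, go to A
A | ###[#]00#_   read # → write 1, move +1, go to C
C | ###1[0]0#_   read 0 → write 1, move +1, go to A
A | ###11[0]#_   read 0 → write 0, move +1, go to B
B | ###110[#]_   read # → write 0, move -1, go to B
B | ###11[0]0_   read 0 → write #, move +1, go to B
B | ###11#[0]_   read 0 → write #, move +1, go to B
B | ###11##[_]
The non-blank tape span at halt is ###11##.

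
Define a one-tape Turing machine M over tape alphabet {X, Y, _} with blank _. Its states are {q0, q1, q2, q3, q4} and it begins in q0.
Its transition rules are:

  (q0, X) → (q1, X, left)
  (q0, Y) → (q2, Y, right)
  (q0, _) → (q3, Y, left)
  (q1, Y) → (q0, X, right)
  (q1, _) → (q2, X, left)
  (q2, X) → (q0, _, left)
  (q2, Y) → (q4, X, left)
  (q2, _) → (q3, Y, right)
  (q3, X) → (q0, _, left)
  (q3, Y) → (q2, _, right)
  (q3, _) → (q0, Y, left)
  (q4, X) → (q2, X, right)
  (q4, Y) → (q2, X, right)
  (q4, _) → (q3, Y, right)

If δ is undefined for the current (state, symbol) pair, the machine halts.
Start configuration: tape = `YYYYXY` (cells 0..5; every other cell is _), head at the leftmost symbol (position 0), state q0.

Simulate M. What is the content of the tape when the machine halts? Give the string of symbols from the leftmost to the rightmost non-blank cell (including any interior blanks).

YXX_YYXY

q0 | __[Y]YYYXY   read Y → write Y, move right, go to q2
q2 | __Y[Y]YYXY   read Y → write X, move left, go to q4
q4 | __[Y]XYYXY   read Y → write X, move right, go to q2
q2 | __X[X]YYXY   read X → write _, move left, go to q0
q0 | __[X]_YYXY   read X → write X, move left, go to q1
q1 | _[_]X_YYXY   read _ → write X, move left, go to q2
q2 | [_]XX_YYXY   read _ → write Y, move right, go to q3
q3 | Y[X]X_YYXY   read X → write _, move left, go to q0
q0 | [Y]_X_YYXY   read Y → write Y, move right, go to q2
q2 | Y[_]X_YYXY   read _ → write Y, move right, go to q3
q3 | YY[X]_YYXY   read X → write _, move left, go to q0
q0 | Y[Y]__YYXY   read Y → write Y, move right, go to q2
q2 | YY[_]_YYXY   read _ → write Y, move right, go to q3
q3 | YYY[_]YYXY   read _ → write Y, move left, go to q0
q0 | YY[Y]YYYXY   read Y → write Y, move right, go to q2
q2 | YYY[Y]YYXY   read Y → write X, move left, go to q4
q4 | YY[Y]XYYXY   read Y → write X, move right, go to q2
q2 | YYX[X]YYXY   read X → write _, move left, go to q0
q0 | YY[X]_YYXY   read X → write X, move left, go to q1
q1 | Y[Y]X_YYXY   read Y → write X, move right, go to q0
q0 | YX[X]_YYXY   read X → write X, move left, go to q1
q1 | Y[X]X_YYXY
The non-blank tape span at halt is YXX_YYXY.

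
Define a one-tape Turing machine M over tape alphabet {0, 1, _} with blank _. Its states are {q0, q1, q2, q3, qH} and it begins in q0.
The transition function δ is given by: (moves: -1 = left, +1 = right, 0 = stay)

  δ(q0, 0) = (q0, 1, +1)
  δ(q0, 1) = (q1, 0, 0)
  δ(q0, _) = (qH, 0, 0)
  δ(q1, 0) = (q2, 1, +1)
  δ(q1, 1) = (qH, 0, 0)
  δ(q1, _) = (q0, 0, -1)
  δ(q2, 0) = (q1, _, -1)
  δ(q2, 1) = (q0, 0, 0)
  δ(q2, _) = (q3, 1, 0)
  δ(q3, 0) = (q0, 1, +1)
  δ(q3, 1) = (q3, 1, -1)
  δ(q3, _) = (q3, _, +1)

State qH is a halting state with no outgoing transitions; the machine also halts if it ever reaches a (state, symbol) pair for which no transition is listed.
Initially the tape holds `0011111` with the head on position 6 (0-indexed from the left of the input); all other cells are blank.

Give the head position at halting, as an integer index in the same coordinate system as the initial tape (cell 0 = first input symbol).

state=q0 head=6 tape=001111[1]__   (q0,1)→(q1,0,0)
state=q1 head=6 tape=001111[0]__   (q1,0)→(q2,1,+1)
state=q2 head=7 tape=0011111[_]_   (q2,_)→(q3,1,0)
state=q3 head=7 tape=0011111[1]_   (q3,1)→(q3,1,-1)
state=q3 head=6 tape=001111[1]1_   (q3,1)→(q3,1,-1)
state=q3 head=5 tape=00111[1]11_   (q3,1)→(q3,1,-1)
state=q3 head=4 tape=0011[1]111_   (q3,1)→(q3,1,-1)
state=q3 head=3 tape=001[1]1111_   (q3,1)→(q3,1,-1)
state=q3 head=2 tape=00[1]11111_   (q3,1)→(q3,1,-1)
state=q3 head=1 tape=0[0]111111_   (q3,0)→(q0,1,+1)
state=q0 head=2 tape=01[1]11111_   (q0,1)→(q1,0,0)
state=q1 head=2 tape=01[0]11111_   (q1,0)→(q2,1,+1)
state=q2 head=3 tape=011[1]1111_   (q2,1)→(q0,0,0)
state=q0 head=3 tape=011[0]1111_   (q0,0)→(q0,1,+1)
state=q0 head=4 tape=0111[1]111_   (q0,1)→(q1,0,0)
state=q1 head=4 tape=0111[0]111_   (q1,0)→(q2,1,+1)
state=q2 head=5 tape=01111[1]11_   (q2,1)→(q0,0,0)
state=q0 head=5 tape=01111[0]11_   (q0,0)→(q0,1,+1)
state=q0 head=6 tape=011111[1]1_   (q0,1)→(q1,0,0)
state=q1 head=6 tape=011111[0]1_   (q1,0)→(q2,1,+1)
state=q2 head=7 tape=0111111[1]_   (q2,1)→(q0,0,0)
state=q0 head=7 tape=0111111[0]_   (q0,0)→(q0,1,+1)
state=q0 head=8 tape=01111111[_]   (q0,_)→(qH,0,0)
state=qH head=8 tape=01111111[0]
At halt the head is at cell 8.

8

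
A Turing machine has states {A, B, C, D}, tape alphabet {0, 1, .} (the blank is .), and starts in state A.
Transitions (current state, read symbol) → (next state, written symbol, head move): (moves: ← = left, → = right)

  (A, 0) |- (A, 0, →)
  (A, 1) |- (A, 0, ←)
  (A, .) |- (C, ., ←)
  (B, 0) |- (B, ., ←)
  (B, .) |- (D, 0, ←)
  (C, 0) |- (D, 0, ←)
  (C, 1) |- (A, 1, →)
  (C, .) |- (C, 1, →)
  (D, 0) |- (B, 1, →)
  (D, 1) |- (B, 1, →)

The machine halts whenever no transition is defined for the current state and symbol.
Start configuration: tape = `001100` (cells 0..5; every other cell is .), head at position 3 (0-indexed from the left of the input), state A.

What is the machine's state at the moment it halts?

A | 001[1]00.   read 1 → write 0, move ←, go to A
A | 00[1]000.   read 1 → write 0, move ←, go to A
A | 0[0]0000.   read 0 → write 0, move →, go to A
A | 00[0]000.   read 0 → write 0, move →, go to A
A | 000[0]00.   read 0 → write 0, move →, go to A
A | 0000[0]0.   read 0 → write 0, move →, go to A
A | 00000[0].   read 0 → write 0, move →, go to A
A | 000000[.]   read . → write ., move ←, go to C
C | 00000[0].   read 0 → write 0, move ←, go to D
D | 0000[0]0.   read 0 → write 1, move →, go to B
B | 00001[0].   read 0 → write ., move ←, go to B
B | 0000[1]..
No transition is defined for (B, 1); M halts in state B.

B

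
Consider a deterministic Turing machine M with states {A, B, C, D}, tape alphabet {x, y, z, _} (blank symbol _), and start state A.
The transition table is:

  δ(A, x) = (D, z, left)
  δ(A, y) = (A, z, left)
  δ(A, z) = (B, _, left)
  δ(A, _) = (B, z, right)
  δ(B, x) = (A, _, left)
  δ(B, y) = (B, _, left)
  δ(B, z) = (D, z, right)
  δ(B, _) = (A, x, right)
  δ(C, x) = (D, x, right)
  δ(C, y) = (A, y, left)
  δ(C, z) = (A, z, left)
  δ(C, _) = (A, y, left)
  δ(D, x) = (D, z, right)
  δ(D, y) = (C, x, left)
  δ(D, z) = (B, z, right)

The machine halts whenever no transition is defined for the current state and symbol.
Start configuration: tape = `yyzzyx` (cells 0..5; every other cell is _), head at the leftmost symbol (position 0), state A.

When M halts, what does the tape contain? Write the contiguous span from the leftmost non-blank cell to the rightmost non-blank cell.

A | __[y]yzzyx   read y → write z, move left, go to A
A | _[_]zyzzyx   read _ → write z, move right, go to B
B | _z[z]yzzyx   read z → write z, move right, go to D
D | _zz[y]zzyx   read y → write x, move left, go to C
C | _z[z]xzzyx   read z → write z, move left, go to A
A | _[z]zxzzyx   read z → write _, move left, go to B
B | [_]_zxzzyx   read _ → write x, move right, go to A
A | x[_]zxzzyx   read _ → write z, move right, go to B
B | xz[z]xzzyx   read z → write z, move right, go to D
D | xzz[x]zzyx   read x → write z, move right, go to D
D | xzzz[z]zyx   read z → write z, move right, go to B
B | xzzzz[z]yx   read z → write z, move right, go to D
D | xzzzzz[y]x   read y → write x, move left, go to C
C | xzzzz[z]xx   read z → write z, move left, go to A
A | xzzz[z]zxx   read z → write _, move left, go to B
B | xzz[z]_zxx   read z → write z, move right, go to D
D | xzzz[_]zxx
The non-blank tape span at halt is xzzz_zxx.

xzzz_zxx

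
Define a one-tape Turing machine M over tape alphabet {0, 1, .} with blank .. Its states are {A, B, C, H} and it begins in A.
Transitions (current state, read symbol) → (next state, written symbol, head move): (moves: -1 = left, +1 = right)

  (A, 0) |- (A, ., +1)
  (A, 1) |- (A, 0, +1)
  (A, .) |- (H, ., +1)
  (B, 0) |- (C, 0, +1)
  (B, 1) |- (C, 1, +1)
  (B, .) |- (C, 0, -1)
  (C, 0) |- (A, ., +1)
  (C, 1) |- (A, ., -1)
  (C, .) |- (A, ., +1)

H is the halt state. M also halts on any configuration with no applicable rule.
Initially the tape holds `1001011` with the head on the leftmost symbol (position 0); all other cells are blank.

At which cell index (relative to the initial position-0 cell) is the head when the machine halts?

A | [1]001011..   read 1 → write 0, move +1, go to A
A | 0[0]01011..   read 0 → write ., move +1, go to A
A | 0.[0]1011..   read 0 → write ., move +1, go to A
A | 0..[1]011..   read 1 → write 0, move +1, go to A
A | 0..0[0]11..   read 0 → write ., move +1, go to A
A | 0..0.[1]1..   read 1 → write 0, move +1, go to A
A | 0..0.0[1]..   read 1 → write 0, move +1, go to A
A | 0..0.00[.].   read . → write ., move +1, go to H
H | 0..0.00.[.]
At halt the head is at cell 8.

8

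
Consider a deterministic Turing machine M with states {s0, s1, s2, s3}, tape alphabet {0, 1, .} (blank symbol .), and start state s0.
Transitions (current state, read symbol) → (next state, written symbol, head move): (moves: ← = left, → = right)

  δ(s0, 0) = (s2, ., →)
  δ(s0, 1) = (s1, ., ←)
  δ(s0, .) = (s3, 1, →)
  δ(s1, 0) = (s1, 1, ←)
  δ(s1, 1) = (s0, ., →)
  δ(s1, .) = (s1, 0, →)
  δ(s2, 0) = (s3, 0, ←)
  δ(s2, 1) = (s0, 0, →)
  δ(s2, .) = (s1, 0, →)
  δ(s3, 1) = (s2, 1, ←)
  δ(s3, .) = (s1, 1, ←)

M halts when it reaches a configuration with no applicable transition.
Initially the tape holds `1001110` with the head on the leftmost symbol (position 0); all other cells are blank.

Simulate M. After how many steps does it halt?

state=s0 head=0 tape=..[1]001110   (s0,1)→(s1,.,←)
state=s1 head=-1 tape=.[.].001110   (s1,.)→(s1,0,→)
state=s1 head=0 tape=.0[.]001110   (s1,.)→(s1,0,→)
state=s1 head=1 tape=.00[0]01110   (s1,0)→(s1,1,←)
state=s1 head=0 tape=.0[0]101110   (s1,0)→(s1,1,←)
state=s1 head=-1 tape=.[0]1101110   (s1,0)→(s1,1,←)
state=s1 head=-2 tape=[.]11101110   (s1,.)→(s1,0,→)
state=s1 head=-1 tape=0[1]1101110   (s1,1)→(s0,.,→)
state=s0 head=0 tape=0.[1]101110   (s0,1)→(s1,.,←)
state=s1 head=-1 tape=0[.].101110   (s1,.)→(s1,0,→)
state=s1 head=0 tape=00[.]101110   (s1,.)→(s1,0,→)
state=s1 head=1 tape=000[1]01110   (s1,1)→(s0,.,→)
state=s0 head=2 tape=000.[0]1110   (s0,0)→(s2,.,→)
state=s2 head=3 tape=000..[1]110   (s2,1)→(s0,0,→)
state=s0 head=4 tape=000..0[1]10   (s0,1)→(s1,.,←)
state=s1 head=3 tape=000..[0].10   (s1,0)→(s1,1,←)
state=s1 head=2 tape=000.[.]1.10   (s1,.)→(s1,0,→)
state=s1 head=3 tape=000.0[1].10   (s1,1)→(s0,.,→)
state=s0 head=4 tape=000.0.[.]10   (s0,.)→(s3,1,→)
state=s3 head=5 tape=000.0.1[1]0   (s3,1)→(s2,1,←)
state=s2 head=4 tape=000.0.[1]10   (s2,1)→(s0,0,→)
state=s0 head=5 tape=000.0.0[1]0   (s0,1)→(s1,.,←)
state=s1 head=4 tape=000.0.[0].0   (s1,0)→(s1,1,←)
state=s1 head=3 tape=000.0[.]1.0   (s1,.)→(s1,0,→)
state=s1 head=4 tape=000.00[1].0   (s1,1)→(s0,.,→)
state=s0 head=5 tape=000.00.[.]0   (s0,.)→(s3,1,→)
state=s3 head=6 tape=000.00.1[0]
M halts after 26 transitions.

26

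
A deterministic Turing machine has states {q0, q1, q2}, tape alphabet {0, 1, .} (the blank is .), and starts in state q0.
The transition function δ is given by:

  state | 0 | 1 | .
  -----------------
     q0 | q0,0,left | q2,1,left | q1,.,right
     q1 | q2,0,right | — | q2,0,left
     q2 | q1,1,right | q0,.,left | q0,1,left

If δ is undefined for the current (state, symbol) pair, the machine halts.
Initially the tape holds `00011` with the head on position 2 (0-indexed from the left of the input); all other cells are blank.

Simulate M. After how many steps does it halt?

11

state=q0 head=2 tape=.00[0]11   (q0,0)→(q0,0,left)
state=q0 head=1 tape=.0[0]011   (q0,0)→(q0,0,left)
state=q0 head=0 tape=.[0]0011   (q0,0)→(q0,0,left)
state=q0 head=-1 tape=[.]00011   (q0,.)→(q1,.,right)
state=q1 head=0 tape=.[0]0011   (q1,0)→(q2,0,right)
state=q2 head=1 tape=.0[0]011   (q2,0)→(q1,1,right)
state=q1 head=2 tape=.01[0]11   (q1,0)→(q2,0,right)
state=q2 head=3 tape=.010[1]1   (q2,1)→(q0,.,left)
state=q0 head=2 tape=.01[0].1   (q0,0)→(q0,0,left)
state=q0 head=1 tape=.0[1]0.1   (q0,1)→(q2,1,left)
state=q2 head=0 tape=.[0]10.1   (q2,0)→(q1,1,right)
state=q1 head=1 tape=.1[1]0.1
M halts after 11 transitions.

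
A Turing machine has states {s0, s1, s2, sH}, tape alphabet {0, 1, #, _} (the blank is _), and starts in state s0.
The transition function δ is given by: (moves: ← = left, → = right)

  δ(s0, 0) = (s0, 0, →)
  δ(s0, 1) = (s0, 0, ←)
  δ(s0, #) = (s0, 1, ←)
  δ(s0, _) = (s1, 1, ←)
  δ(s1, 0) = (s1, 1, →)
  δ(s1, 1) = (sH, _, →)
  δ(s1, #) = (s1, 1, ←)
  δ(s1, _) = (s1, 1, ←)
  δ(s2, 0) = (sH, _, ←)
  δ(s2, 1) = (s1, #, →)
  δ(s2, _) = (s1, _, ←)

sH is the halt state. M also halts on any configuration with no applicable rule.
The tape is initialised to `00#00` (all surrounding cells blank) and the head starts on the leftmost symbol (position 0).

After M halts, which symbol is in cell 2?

state=s0 head=0 tape=[0]0#00__   (s0,0)→(s0,0,→)
state=s0 head=1 tape=0[0]#00__   (s0,0)→(s0,0,→)
state=s0 head=2 tape=00[#]00__   (s0,#)→(s0,1,←)
state=s0 head=1 tape=0[0]100__   (s0,0)→(s0,0,→)
state=s0 head=2 tape=00[1]00__   (s0,1)→(s0,0,←)
state=s0 head=1 tape=0[0]000__   (s0,0)→(s0,0,→)
state=s0 head=2 tape=00[0]00__   (s0,0)→(s0,0,→)
state=s0 head=3 tape=000[0]0__   (s0,0)→(s0,0,→)
state=s0 head=4 tape=0000[0]__   (s0,0)→(s0,0,→)
state=s0 head=5 tape=00000[_]_   (s0,_)→(s1,1,←)
state=s1 head=4 tape=0000[0]1_   (s1,0)→(s1,1,→)
state=s1 head=5 tape=00001[1]_   (s1,1)→(sH,_,→)
state=sH head=6 tape=00001_[_]
Cell 2 holds 0 when M halts.

0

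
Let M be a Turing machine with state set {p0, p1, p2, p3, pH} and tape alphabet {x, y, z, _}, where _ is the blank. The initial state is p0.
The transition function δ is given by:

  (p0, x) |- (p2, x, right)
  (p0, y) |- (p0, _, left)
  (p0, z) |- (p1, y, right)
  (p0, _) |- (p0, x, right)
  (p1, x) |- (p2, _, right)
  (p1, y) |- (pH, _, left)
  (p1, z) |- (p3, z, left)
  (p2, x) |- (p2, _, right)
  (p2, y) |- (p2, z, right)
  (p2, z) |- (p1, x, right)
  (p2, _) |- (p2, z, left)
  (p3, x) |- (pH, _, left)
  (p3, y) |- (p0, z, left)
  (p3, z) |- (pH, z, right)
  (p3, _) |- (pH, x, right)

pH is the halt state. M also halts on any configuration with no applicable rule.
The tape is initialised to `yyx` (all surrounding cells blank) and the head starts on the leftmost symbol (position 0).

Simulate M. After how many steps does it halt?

15

p0 | _[y]yx_   read y → write _, move left, go to p0
p0 | [_]_yx_   read _ → write x, move right, go to p0
p0 | x[_]yx_   read _ → write x, move right, go to p0
p0 | xx[y]x_   read y → write _, move left, go to p0
p0 | x[x]_x_   read x → write x, move right, go to p2
p2 | xx[_]x_   read _ → write z, move left, go to p2
p2 | x[x]zx_   read x → write _, move right, go to p2
p2 | x_[z]x_   read z → write x, move right, go to p1
p1 | x_x[x]_   read x → write _, move right, go to p2
p2 | x_x_[_]   read _ → write z, move left, go to p2
p2 | x_x[_]z   read _ → write z, move left, go to p2
p2 | x_[x]zz   read x → write _, move right, go to p2
p2 | x__[z]z   read z → write x, move right, go to p1
p1 | x__x[z]   read z → write z, move left, go to p3
p3 | x__[x]z   read x → write _, move left, go to pH
pH | x_[_]_z
M halts after 15 transitions.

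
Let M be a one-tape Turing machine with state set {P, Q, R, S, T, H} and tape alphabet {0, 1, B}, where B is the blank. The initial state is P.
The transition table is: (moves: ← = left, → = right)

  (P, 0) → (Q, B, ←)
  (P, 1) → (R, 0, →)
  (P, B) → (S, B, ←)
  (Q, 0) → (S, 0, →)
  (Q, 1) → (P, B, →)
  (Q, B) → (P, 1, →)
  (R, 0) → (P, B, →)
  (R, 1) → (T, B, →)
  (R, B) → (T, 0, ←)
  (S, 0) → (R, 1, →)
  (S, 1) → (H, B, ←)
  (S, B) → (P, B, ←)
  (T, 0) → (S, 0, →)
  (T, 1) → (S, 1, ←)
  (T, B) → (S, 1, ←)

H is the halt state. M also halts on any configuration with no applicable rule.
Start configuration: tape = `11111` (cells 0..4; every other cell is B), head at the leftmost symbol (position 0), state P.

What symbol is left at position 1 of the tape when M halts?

B

P | BB[1]1111   read 1 → write 0, move →, go to R
R | BB0[1]111   read 1 → write B, move →, go to T
T | BB0B[1]11   read 1 → write 1, move ←, go to S
S | BB0[B]111   read B → write B, move ←, go to P
P | BB[0]B111   read 0 → write B, move ←, go to Q
Q | B[B]BB111   read B → write 1, move →, go to P
P | B1[B]B111   read B → write B, move ←, go to S
S | B[1]BB111   read 1 → write B, move ←, go to H
H | [B]BBB111
Cell 1 holds B when M halts.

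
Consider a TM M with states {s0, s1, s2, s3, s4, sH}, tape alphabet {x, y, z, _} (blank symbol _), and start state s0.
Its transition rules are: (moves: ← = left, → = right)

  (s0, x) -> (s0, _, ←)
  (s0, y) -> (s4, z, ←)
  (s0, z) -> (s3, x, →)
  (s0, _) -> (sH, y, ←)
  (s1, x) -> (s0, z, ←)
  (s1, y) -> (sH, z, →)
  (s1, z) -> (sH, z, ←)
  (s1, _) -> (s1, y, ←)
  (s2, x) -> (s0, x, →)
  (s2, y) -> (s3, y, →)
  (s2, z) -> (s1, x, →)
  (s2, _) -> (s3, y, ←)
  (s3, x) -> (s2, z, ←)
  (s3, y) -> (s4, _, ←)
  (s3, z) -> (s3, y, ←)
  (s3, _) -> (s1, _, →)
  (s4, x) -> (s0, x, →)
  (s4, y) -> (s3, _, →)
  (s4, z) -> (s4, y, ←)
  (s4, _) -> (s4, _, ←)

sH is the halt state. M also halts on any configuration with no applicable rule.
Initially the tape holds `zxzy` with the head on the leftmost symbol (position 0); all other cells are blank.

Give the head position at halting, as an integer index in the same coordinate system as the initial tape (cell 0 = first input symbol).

1

state=s0 head=0 tape=[z]xzy   (s0,z)→(s3,x,→)
state=s3 head=1 tape=x[x]zy   (s3,x)→(s2,z,←)
state=s2 head=0 tape=[x]zzy   (s2,x)→(s0,x,→)
state=s0 head=1 tape=x[z]zy   (s0,z)→(s3,x,→)
state=s3 head=2 tape=xx[z]y   (s3,z)→(s3,y,←)
state=s3 head=1 tape=x[x]yy   (s3,x)→(s2,z,←)
state=s2 head=0 tape=[x]zyy   (s2,x)→(s0,x,→)
state=s0 head=1 tape=x[z]yy   (s0,z)→(s3,x,→)
state=s3 head=2 tape=xx[y]y   (s3,y)→(s4,_,←)
state=s4 head=1 tape=x[x]_y   (s4,x)→(s0,x,→)
state=s0 head=2 tape=xx[_]y   (s0,_)→(sH,y,←)
state=sH head=1 tape=x[x]yy
At halt the head is at cell 1.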